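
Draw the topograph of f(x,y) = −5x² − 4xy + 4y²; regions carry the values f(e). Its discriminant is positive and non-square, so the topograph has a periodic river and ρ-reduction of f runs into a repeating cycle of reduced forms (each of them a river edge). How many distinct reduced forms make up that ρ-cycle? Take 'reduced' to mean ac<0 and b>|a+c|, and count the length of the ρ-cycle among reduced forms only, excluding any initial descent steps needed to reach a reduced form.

D = 96, ⌊√D⌋ = 9
descent: ρ → (4,4,-5)  [lands on river]
river: ρ → (-5,6,3)
river: ρ → (3,6,-5)
river: ρ → (-5,4,4)
ρ-cycle length = 4 (tail of 1 descent step not counted)

4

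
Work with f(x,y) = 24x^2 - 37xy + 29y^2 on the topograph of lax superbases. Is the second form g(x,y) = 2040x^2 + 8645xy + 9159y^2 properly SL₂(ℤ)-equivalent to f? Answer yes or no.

D₁ = -1415, D₂ = -1415
f: translate: b→11 (≡-37 mod 48), so (24,-37,29)→(24,11,16)
f: flip: (24,11,16)→(16,-11,24)
f: reduced (well bottom): (16,-11,24) with a≤c, −a<b≤a
g: translate: b→485 (≡8645 mod 4080), so (2040,8645,9159)→(2040,485,29)
g: flip: (2040,485,29)→(29,-485,2040)
g: translate: b→-21 (≡-485 mod 58), so (29,-485,2040)→(29,-21,16)
g: flip: (29,-21,16)→(16,21,29)
g: translate: b→-11 (≡21 mod 32), so (16,21,29)→(16,-11,24)
g: reduced (well bottom): (16,-11,24) with a≤c, −a<b≤a
reduced forms (16, -11, 24) vs (16, -11, 24) ⇒ equivalent

yes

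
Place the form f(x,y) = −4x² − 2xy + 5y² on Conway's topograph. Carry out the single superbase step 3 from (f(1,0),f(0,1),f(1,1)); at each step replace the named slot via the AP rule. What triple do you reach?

start (-4,5,-1) = (f(1,0),f(0,1),f(1,1))
replace slot 3: 2·((-4)+5) − (-1) = 3 → (-4,5,3)

-4,5,3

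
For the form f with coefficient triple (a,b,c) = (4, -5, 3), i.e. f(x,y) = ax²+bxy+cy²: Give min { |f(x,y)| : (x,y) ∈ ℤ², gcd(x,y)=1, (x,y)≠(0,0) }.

translate: b→3 (≡-5 mod 8), so (4,-5,3)→(4,3,2)
flip: (4,3,2)→(2,-3,4)
translate: b→1 (≡-3 mod 4), so (2,-3,4)→(2,1,3)
reduced (well bottom): (2,1,3) with a≤c, −a<b≤a
well minimum = a = 2

2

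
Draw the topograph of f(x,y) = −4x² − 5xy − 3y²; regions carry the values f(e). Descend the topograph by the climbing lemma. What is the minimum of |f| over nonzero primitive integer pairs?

translate: b→-3 (≡5 mod 8), so (4,5,3)→(4,-3,2)
flip: (4,-3,2)→(2,3,4)
translate: b→-1 (≡3 mod 4), so (2,3,4)→(2,-1,3)
reduced (well bottom): (2,-1,3) with a≤c, −a<b≤a
well minimum |f| = |-2| = 2 (negative-definite)

2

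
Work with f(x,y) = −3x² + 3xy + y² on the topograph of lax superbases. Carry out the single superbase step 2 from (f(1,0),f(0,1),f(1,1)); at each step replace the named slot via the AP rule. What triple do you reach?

start (-3,1,1) = (f(1,0),f(0,1),f(1,1))
replace slot 2: 2·((-3)+1) − 1 = -5 → (-3,-5,1)

-3,-5,1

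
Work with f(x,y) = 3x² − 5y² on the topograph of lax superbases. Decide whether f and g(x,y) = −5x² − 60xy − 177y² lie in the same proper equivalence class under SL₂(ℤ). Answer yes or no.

D₁ = 60, D₂ = 60
river cycle of f (length 2): (3, 6, -2), (-2, 6, 3)
river cycle of g (length 2): (3, 6, -2), (-2, 6, 3)
cycles coincide ⇒ equivalent

yes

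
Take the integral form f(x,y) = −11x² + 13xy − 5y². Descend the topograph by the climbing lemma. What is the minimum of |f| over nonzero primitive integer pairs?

translate: b→9 (≡-13 mod 22), so (11,-13,5)→(11,9,3)
flip: (11,9,3)→(3,-9,11)
translate: b→3 (≡-9 mod 6), so (3,-9,11)→(3,3,5)
reduced (well bottom): (3,3,5) with a≤c, −a<b≤a
well minimum |f| = |-3| = 3 (negative-definite)

3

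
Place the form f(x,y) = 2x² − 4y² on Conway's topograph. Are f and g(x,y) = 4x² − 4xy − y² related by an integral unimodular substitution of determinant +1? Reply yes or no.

D₁ = 32, D₂ = 32
river cycle of f (length 2): (2, 4, -2), (-2, 4, 2)
river cycle of g (length 2): (-1, 4, 4), (4, 4, -1)
cycles differ ⇒ inequivalent

no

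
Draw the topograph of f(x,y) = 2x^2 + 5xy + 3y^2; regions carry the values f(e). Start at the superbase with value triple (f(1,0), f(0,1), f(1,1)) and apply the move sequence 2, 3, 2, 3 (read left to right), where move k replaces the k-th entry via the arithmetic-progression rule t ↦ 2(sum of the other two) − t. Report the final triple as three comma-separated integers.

start (2,3,10) = (f(1,0),f(0,1),f(1,1))
replace slot 2: 2·(2+10) − 3 = 21 → (2,21,10)
replace slot 3: 2·(2+21) − 10 = 36 → (2,21,36)
replace slot 2: 2·(2+36) − 21 = 55 → (2,55,36)
replace slot 3: 2·(2+55) − 36 = 78 → (2,55,78)

2,55,78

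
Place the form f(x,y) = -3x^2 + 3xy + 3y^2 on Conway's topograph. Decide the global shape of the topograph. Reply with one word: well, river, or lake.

D = b²−4ac = 3² − 4·(-3)·3 = 45
D > 0 non-square ⇒ indefinite ⇒ periodic river

river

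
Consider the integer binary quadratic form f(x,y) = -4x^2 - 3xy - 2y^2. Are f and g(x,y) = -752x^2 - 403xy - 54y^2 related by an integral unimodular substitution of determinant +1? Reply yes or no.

D₁ = -23, D₂ = -23
f is negative-definite; reduce −f:
−f: flip: (4,3,2)→(2,-3,4)
−f: translate: b→1 (≡-3 mod 4), so (2,-3,4)→(2,1,3)
−f: reduced (well bottom): (2,1,3) with a≤c, −a<b≤a
flip sign back: reduced form of f is (-2,-1,-3)
g is negative-definite; reduce −g:
−g: flip: (752,403,54)→(54,-403,752)
−g: translate: b→29 (≡-403 mod 108), so (54,-403,752)→(54,29,4)
−g: flip: (54,29,4)→(4,-29,54)
−g: translate: b→3 (≡-29 mod 8), so (4,-29,54)→(4,3,2)
−g: flip: (4,3,2)→(2,-3,4)
−g: translate: b→1 (≡-3 mod 4), so (2,-3,4)→(2,1,3)
−g: reduced (well bottom): (2,1,3) with a≤c, −a<b≤a
flip sign back: reduced form of g is (-2,-1,-3)
reduced forms (-2, -1, -3) vs (-2, -1, -3) ⇒ equivalent

yes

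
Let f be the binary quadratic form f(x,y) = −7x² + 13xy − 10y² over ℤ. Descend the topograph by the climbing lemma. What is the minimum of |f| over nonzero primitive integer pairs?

translate: b→1 (≡-13 mod 14), so (7,-13,10)→(7,1,4)
flip: (7,1,4)→(4,-1,7)
reduced (well bottom): (4,-1,7) with a≤c, −a<b≤a
well minimum |f| = |-4| = 4 (negative-definite)

4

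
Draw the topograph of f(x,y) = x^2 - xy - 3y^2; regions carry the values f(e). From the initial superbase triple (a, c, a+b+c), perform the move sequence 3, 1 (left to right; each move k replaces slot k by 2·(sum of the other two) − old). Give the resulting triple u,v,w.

start (1,-3,-3) = (f(1,0),f(0,1),f(1,1))
replace slot 3: 2·(1+(-3)) − (-3) = -1 → (1,-3,-1)
replace slot 1: 2·((-3)+(-1)) − 1 = -9 → (-9,-3,-1)

-9,-3,-1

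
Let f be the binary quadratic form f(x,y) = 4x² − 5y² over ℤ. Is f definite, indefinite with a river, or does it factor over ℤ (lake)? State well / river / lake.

D = b²−4ac = 0² − 4·4·(-5) = 80
D > 0 non-square ⇒ indefinite ⇒ periodic river

river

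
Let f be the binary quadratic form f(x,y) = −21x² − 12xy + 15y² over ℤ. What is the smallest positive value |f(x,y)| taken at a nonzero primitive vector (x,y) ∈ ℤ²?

descent: ρ → (15,12,-21)  [lands on river]
river: ρ → (-21,30,6)
river: ρ → (6,30,-21)
river: ρ → (-21,12,15)
river: ρ → (15,18,-18)
river: ρ → (-18,18,15)
closes: descent 1, river 6
min |a| on river = 6

6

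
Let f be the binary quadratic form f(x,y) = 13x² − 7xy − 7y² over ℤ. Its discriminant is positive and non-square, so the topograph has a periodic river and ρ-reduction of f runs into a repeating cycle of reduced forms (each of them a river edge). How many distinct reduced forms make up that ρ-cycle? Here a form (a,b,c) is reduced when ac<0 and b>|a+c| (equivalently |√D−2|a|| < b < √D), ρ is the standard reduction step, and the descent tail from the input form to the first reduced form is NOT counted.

D = 413, ⌊√D⌋ = 20
descent: ρ → (-7,7,13)  [lands on river]
river: ρ → (13,19,-1)
river: ρ → (-1,19,13)
river: ρ → (13,7,-7)
ρ-cycle length = 4 (tail of 1 descent step not counted)

4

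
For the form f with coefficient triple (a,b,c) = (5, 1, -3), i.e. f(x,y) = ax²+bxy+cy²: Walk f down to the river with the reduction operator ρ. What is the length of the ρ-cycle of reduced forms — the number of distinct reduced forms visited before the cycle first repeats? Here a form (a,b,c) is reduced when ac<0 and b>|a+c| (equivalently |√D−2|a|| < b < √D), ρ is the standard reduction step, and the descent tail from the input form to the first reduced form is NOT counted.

D = 61, ⌊√D⌋ = 7
descent: ρ → (-3,5,3)  [lands on river]
river: ρ → (3,7,-1)
river: ρ → (-1,7,3)
river: ρ → (3,5,-3)
river: ρ → (-3,7,1)
river: ρ → (1,7,-3)
ρ-cycle length = 6 (tail of 1 descent step not counted)

6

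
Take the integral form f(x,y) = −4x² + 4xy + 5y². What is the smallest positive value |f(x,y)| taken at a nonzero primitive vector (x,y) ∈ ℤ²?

river: ρ → (5,6,-3)
river: ρ → (-3,6,5)
river: ρ → (5,4,-4)
river: ρ → (-4,4,5)
closes: descent 0, river 4
min |a| on river = 3

3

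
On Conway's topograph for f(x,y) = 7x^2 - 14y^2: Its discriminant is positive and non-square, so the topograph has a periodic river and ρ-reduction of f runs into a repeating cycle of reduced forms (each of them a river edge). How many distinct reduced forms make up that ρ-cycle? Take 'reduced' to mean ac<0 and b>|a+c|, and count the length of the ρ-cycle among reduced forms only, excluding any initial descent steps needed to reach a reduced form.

D = 392, ⌊√D⌋ = 19
descent: ρ → (-14,0,7)
descent: ρ → (7,14,-7)  [lands on river]
river: ρ → (-7,14,7)
ρ-cycle length = 2 (tail of 2 descent steps not counted)

2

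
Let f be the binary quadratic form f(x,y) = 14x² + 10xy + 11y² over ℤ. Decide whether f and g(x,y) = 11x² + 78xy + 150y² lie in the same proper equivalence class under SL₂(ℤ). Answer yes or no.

D₁ = -516, D₂ = -516
f: flip: (14,10,11)→(11,-10,14)
f: reduced (well bottom): (11,-10,14) with a≤c, −a<b≤a
g: translate: b→-10 (≡78 mod 22), so (11,78,150)→(11,-10,14)
g: reduced (well bottom): (11,-10,14) with a≤c, −a<b≤a
reduced forms (11, -10, 14) vs (11, -10, 14) ⇒ equivalent

yes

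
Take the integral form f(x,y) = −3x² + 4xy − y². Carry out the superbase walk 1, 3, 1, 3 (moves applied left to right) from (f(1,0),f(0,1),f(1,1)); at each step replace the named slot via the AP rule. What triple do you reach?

start (-3,-1,0) = (f(1,0),f(0,1),f(1,1))
replace slot 1: 2·((-1)+0) − (-3) = 1 → (1,-1,0)
replace slot 3: 2·(1+(-1)) − 0 = 0 → (1,-1,0)
replace slot 1: 2·((-1)+0) − 1 = -3 → (-3,-1,0)
replace slot 3: 2·((-3)+(-1)) − 0 = -8 → (-3,-1,-8)

-3,-1,-8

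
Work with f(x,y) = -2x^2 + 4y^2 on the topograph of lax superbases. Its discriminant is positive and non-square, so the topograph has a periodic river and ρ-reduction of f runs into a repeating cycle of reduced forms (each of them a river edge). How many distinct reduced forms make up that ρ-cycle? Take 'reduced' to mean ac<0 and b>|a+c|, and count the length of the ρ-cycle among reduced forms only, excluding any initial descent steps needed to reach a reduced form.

D = 32, ⌊√D⌋ = 5
descent: ρ → (4,0,-2)
descent: ρ → (-2,4,2)  [lands on river]
river: ρ → (2,4,-2)
ρ-cycle length = 2 (tail of 2 descent steps not counted)

2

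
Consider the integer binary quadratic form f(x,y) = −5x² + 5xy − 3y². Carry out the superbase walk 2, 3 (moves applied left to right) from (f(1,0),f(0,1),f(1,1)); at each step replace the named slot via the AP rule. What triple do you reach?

start (-5,-3,-3) = (f(1,0),f(0,1),f(1,1))
replace slot 2: 2·((-5)+(-3)) − (-3) = -13 → (-5,-13,-3)
replace slot 3: 2·((-5)+(-13)) − (-3) = -33 → (-5,-13,-33)

-5,-13,-33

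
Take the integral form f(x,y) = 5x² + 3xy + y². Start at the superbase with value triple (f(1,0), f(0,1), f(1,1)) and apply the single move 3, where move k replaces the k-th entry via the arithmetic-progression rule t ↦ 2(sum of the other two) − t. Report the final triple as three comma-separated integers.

start (5,1,9) = (f(1,0),f(0,1),f(1,1))
replace slot 3: 2·(5+1) − 9 = 3 → (5,1,3)

5,1,3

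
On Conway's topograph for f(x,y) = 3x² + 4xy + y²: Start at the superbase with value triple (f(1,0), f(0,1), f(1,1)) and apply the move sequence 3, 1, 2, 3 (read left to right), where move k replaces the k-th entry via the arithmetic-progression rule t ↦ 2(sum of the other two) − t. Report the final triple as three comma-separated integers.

start (3,1,8) = (f(1,0),f(0,1),f(1,1))
replace slot 3: 2·(3+1) − 8 = 0 → (3,1,0)
replace slot 1: 2·(1+0) − 3 = -1 → (-1,1,0)
replace slot 2: 2·((-1)+0) − 1 = -3 → (-1,-3,0)
replace slot 3: 2·((-1)+(-3)) − 0 = -8 → (-1,-3,-8)

-1,-3,-8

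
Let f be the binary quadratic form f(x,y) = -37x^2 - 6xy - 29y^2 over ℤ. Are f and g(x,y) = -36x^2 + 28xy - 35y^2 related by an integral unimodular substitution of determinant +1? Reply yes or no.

D₁ = -4256, D₂ = -4256
f is negative-definite; reduce −f:
−f: flip: (37,6,29)→(29,-6,37)
−f: reduced (well bottom): (29,-6,37) with a≤c, −a<b≤a
flip sign back: reduced form of f is (-29,6,-37)
g is negative-definite; reduce −g:
−g: flip: (36,-28,35)→(35,28,36)
−g: reduced (well bottom): (35,28,36) with a≤c, −a<b≤a
flip sign back: reduced form of g is (-35,-28,-36)
reduced forms (-29, 6, -37) vs (-35, -28, -36) ⇒ inequivalent

no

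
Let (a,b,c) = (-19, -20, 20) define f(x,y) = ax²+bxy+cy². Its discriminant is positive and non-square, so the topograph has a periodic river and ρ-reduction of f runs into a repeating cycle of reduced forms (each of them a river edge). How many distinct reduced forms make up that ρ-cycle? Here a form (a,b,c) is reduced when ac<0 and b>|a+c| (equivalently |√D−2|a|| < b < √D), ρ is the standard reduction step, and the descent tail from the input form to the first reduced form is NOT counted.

D = 1920, ⌊√D⌋ = 43
descent: ρ → (20,20,-19)  [lands on river]
river: ρ → (-19,18,21)
river: ρ → (21,24,-16)
river: ρ → (-16,40,5)
river: ρ → (5,40,-16)
river: ρ → (-16,24,21)
river: ρ → (21,18,-19)
river: ρ → (-19,20,20)
ρ-cycle length = 8 (tail of 1 descent step not counted)

8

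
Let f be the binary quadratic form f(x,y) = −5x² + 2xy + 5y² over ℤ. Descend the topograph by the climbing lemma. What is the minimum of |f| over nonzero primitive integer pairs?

river: ρ → (5,8,-2)
river: ρ → (-2,8,5)
river: ρ → (5,2,-5)
river: ρ → (-5,8,2)
river: ρ → (2,8,-5)
river: ρ → (-5,2,5)
closes: descent 0, river 6
min |a| on river = 2

2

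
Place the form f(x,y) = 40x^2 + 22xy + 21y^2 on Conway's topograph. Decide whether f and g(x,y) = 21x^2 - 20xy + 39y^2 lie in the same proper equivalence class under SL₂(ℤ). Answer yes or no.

D₁ = -2876, D₂ = -2876
f: flip: (40,22,21)→(21,-22,40)
f: translate: b→20 (≡-22 mod 42), so (21,-22,40)→(21,20,39)
f: reduced (well bottom): (21,20,39) with a≤c, −a<b≤a
g: reduced (well bottom): (21,-20,39) with a≤c, −a<b≤a
reduced forms (21, 20, 39) vs (21, -20, 39) ⇒ inequivalent

no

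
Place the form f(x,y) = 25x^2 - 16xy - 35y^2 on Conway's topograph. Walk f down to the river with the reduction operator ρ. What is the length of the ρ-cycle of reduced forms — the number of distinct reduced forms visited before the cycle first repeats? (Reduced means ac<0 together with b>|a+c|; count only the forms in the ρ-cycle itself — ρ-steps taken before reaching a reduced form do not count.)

D = 3756, ⌊√D⌋ = 61
descent: ρ → (-35,16,25)  [lands on river]
river: ρ → (25,34,-26)
river: ρ → (-26,18,33)
river: ρ → (33,48,-11)
river: ρ → (-11,40,49)
river: ρ → (49,58,-2)
river: ρ → (-2,58,49)
river: ρ → (49,40,-11)
river: ρ → (-11,48,33)
river: ρ → (33,18,-26)
river: ρ → (-26,34,25)
river: ρ → (25,16,-35)
river: ρ → (-35,54,6)
river: ρ → (6,54,-35)
ρ-cycle length = 14 (tail of 1 descent step not counted)

14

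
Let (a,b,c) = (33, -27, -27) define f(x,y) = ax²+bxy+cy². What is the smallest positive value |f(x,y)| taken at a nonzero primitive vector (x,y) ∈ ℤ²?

descent: ρ → (-27,27,33)  [lands on river]
river: ρ → (33,39,-21)
river: ρ → (-21,45,27)
river: ρ → (27,63,-3)
river: ρ → (-3,63,27)
river: ρ → (27,45,-21)
river: ρ → (-21,39,33)
river: ρ → (33,27,-27)
closes: descent 1, river 8
min |a| on river = 3

3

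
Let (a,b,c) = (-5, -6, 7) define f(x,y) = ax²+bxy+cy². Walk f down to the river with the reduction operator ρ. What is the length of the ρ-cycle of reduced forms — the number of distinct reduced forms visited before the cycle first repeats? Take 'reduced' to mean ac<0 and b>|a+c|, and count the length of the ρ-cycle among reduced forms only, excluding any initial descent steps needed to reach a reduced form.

D = 176, ⌊√D⌋ = 13
descent: ρ → (7,6,-5)  [lands on river]
river: ρ → (-5,4,8)
river: ρ → (8,12,-1)
river: ρ → (-1,12,8)
river: ρ → (8,4,-5)
river: ρ → (-5,6,7)
river: ρ → (7,8,-4)
river: ρ → (-4,8,7)
ρ-cycle length = 8 (tail of 1 descent step not counted)

8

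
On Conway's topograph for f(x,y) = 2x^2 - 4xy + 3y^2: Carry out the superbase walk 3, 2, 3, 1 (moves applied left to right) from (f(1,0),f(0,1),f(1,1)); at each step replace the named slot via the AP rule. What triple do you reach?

start (2,3,1) = (f(1,0),f(0,1),f(1,1))
replace slot 3: 2·(2+3) − 1 = 9 → (2,3,9)
replace slot 2: 2·(2+9) − 3 = 19 → (2,19,9)
replace slot 3: 2·(2+19) − 9 = 33 → (2,19,33)
replace slot 1: 2·(19+33) − 2 = 102 → (102,19,33)

102,19,33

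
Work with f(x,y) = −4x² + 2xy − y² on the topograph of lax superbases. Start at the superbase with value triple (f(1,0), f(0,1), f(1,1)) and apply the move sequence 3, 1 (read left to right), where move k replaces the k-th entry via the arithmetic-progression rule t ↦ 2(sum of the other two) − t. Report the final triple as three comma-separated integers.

start (-4,-1,-3) = (f(1,0),f(0,1),f(1,1))
replace slot 3: 2·((-4)+(-1)) − (-3) = -7 → (-4,-1,-7)
replace slot 1: 2·((-1)+(-7)) − (-4) = -12 → (-12,-1,-7)

-12,-1,-7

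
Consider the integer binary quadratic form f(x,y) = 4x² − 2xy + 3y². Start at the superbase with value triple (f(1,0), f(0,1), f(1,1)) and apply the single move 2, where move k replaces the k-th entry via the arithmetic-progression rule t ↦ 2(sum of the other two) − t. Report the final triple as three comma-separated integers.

start (4,3,5) = (f(1,0),f(0,1),f(1,1))
replace slot 2: 2·(4+5) − 3 = 15 → (4,15,5)

4,15,5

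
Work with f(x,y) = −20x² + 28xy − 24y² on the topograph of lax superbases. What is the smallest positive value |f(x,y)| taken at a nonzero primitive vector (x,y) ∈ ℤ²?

translate: b→12 (≡-28 mod 40), so (20,-28,24)→(20,12,16)
flip: (20,12,16)→(16,-12,20)
reduced (well bottom): (16,-12,20) with a≤c, −a<b≤a
well minimum |f| = |-16| = 16 (negative-definite)

16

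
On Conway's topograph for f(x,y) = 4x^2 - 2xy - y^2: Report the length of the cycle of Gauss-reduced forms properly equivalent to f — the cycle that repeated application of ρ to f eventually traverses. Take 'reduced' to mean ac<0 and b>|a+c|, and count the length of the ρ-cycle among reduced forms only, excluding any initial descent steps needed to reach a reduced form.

D = 20, ⌊√D⌋ = 4
descent: ρ → (-1,4,1)  [lands on river]
river: ρ → (1,4,-1)
ρ-cycle length = 2 (tail of 1 descent step not counted)

2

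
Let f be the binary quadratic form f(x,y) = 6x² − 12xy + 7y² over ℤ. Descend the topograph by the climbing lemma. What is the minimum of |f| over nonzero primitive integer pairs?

translate: b→0 (≡-12 mod 12), so (6,-12,7)→(6,0,1)
flip: (6,0,1)→(1,0,6)
reduced (well bottom): (1,0,6) with a≤c, −a<b≤a
well minimum = a = 1

1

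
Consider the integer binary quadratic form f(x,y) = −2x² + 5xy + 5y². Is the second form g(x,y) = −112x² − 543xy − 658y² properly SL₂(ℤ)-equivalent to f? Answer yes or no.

D₁ = 65, D₂ = 65
river cycle of f (length 6): (5, 5, -2), (-2, 7, 2), (2, 5, -5), (-5, 5, 2), (2, 7, -2), (-2, 5, 5)
river cycle of g (length 6): (-2, 5, 5), (5, 5, -2), (-2, 7, 2), (2, 5, -5), (-5, 5, 2), (2, 7, -2)
cycles coincide ⇒ equivalent

yes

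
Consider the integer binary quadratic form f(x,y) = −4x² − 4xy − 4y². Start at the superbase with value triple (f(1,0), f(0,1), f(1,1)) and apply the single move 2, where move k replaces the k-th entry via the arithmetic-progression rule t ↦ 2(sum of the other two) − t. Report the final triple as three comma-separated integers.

start (-4,-4,-12) = (f(1,0),f(0,1),f(1,1))
replace slot 2: 2·((-4)+(-12)) − (-4) = -28 → (-4,-28,-12)

-4,-28,-12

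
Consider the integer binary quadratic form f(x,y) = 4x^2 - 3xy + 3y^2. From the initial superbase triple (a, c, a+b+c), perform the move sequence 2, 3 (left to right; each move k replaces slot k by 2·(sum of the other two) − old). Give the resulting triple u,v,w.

start (4,3,4) = (f(1,0),f(0,1),f(1,1))
replace slot 2: 2·(4+4) − 3 = 13 → (4,13,4)
replace slot 3: 2·(4+13) − 4 = 30 → (4,13,30)

4,13,30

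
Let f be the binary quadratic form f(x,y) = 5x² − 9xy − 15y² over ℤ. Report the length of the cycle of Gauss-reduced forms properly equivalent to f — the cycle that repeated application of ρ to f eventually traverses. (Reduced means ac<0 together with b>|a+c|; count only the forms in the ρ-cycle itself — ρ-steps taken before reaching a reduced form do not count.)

D = 381, ⌊√D⌋ = 19
descent: ρ → (-15,9,5)
descent: ρ → (5,11,-13)  [lands on river]
river: ρ → (-13,15,3)
river: ρ → (3,15,-13)
river: ρ → (-13,11,5)
river: ρ → (5,19,-1)
river: ρ → (-1,19,5)
ρ-cycle length = 6 (tail of 2 descent steps not counted)

6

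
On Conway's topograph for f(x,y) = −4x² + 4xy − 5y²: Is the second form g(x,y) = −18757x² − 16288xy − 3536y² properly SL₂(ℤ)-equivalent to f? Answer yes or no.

D₁ = -64, D₂ = -64
f is negative-definite; reduce −f:
−f: translate: b→4 (≡-4 mod 8), so (4,-4,5)→(4,4,5)
−f: reduced (well bottom): (4,4,5) with a≤c, −a<b≤a
flip sign back: reduced form of f is (-4,-4,-5)
g is negative-definite; reduce −g:
−g: flip: (18757,16288,3536)→(3536,-16288,18757)
−g: translate: b→-2144 (≡-16288 mod 7072), so (3536,-16288,18757)→(3536,-2144,325)
−g: flip: (3536,-2144,325)→(325,2144,3536)
−g: translate: b→194 (≡2144 mod 650), so (325,2144,3536)→(325,194,29)
−g: flip: (325,194,29)→(29,-194,325)
−g: translate: b→-20 (≡-194 mod 58), so (29,-194,325)→(29,-20,4)
−g: flip: (29,-20,4)→(4,20,29)
−g: translate: b→4 (≡20 mod 8), so (4,20,29)→(4,4,5)
−g: reduced (well bottom): (4,4,5) with a≤c, −a<b≤a
flip sign back: reduced form of g is (-4,-4,-5)
reduced forms (-4, -4, -5) vs (-4, -4, -5) ⇒ equivalent

yes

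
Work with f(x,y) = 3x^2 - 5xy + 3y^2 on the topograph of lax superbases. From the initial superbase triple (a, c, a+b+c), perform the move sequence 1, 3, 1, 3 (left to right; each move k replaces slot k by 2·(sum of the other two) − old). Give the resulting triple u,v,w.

start (3,3,1) = (f(1,0),f(0,1),f(1,1))
replace slot 1: 2·(3+1) − 3 = 5 → (5,3,1)
replace slot 3: 2·(5+3) − 1 = 15 → (5,3,15)
replace slot 1: 2·(3+15) − 5 = 31 → (31,3,15)
replace slot 3: 2·(31+3) − 15 = 53 → (31,3,53)

31,3,53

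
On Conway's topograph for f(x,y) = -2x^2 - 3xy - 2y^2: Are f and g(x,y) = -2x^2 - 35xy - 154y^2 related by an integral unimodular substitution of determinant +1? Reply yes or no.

D₁ = -7, D₂ = -7
f is negative-definite; reduce −f:
−f: translate: b→-1 (≡3 mod 4), so (2,3,2)→(2,-1,1)
−f: flip: (2,-1,1)→(1,1,2)
−f: reduced (well bottom): (1,1,2) with a≤c, −a<b≤a
flip sign back: reduced form of f is (-1,-1,-2)
g is negative-definite; reduce −g:
−g: translate: b→-1 (≡35 mod 4), so (2,35,154)→(2,-1,1)
−g: flip: (2,-1,1)→(1,1,2)
−g: reduced (well bottom): (1,1,2) with a≤c, −a<b≤a
flip sign back: reduced form of g is (-1,-1,-2)
reduced forms (-1, -1, -2) vs (-1, -1, -2) ⇒ equivalent

yes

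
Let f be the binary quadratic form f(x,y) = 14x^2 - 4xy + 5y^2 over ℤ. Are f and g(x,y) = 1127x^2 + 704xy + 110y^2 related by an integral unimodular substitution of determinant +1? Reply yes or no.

D₁ = -264, D₂ = -264
f: flip: (14,-4,5)→(5,4,14)
f: reduced (well bottom): (5,4,14) with a≤c, −a<b≤a
g: flip: (1127,704,110)→(110,-704,1127)
g: translate: b→-44 (≡-704 mod 220), so (110,-704,1127)→(110,-44,5)
g: flip: (110,-44,5)→(5,44,110)
g: translate: b→4 (≡44 mod 10), so (5,44,110)→(5,4,14)
g: reduced (well bottom): (5,4,14) with a≤c, −a<b≤a
reduced forms (5, 4, 14) vs (5, 4, 14) ⇒ equivalent

yes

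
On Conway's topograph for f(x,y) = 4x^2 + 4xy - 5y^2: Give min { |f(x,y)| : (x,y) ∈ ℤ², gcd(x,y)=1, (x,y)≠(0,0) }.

river: ρ → (-5,6,3)
river: ρ → (3,6,-5)
river: ρ → (-5,4,4)
river: ρ → (4,4,-5)
closes: descent 0, river 4
min |a| on river = 3

3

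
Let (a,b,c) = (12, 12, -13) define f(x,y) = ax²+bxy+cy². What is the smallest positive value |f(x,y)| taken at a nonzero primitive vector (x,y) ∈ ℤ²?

river: ρ → (-13,14,11)
river: ρ → (11,8,-16)
river: ρ → (-16,24,3)
river: ρ → (3,24,-16)
river: ρ → (-16,8,11)
river: ρ → (11,14,-13)
river: ρ → (-13,12,12)
river: ρ → (12,12,-13)
closes: descent 0, river 8
min |a| on river = 3

3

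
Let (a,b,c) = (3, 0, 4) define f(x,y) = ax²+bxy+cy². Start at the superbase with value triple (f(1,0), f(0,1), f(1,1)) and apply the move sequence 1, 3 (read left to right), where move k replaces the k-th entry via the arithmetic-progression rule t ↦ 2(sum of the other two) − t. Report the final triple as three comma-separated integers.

start (3,4,7) = (f(1,0),f(0,1),f(1,1))
replace slot 1: 2·(4+7) − 3 = 19 → (19,4,7)
replace slot 3: 2·(19+4) − 7 = 39 → (19,4,39)

19,4,39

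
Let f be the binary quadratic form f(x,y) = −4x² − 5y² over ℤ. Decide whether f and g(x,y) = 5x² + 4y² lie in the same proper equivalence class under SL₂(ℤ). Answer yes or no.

D₁ = -80, D₂ = -80
f is negative-definite; reduce −f:
−f: reduced (well bottom): (4,0,5) with a≤c, −a<b≤a
flip sign back: reduced form of f is (-4,0,-5)
g: flip: (5,0,4)→(4,0,5)
g: reduced (well bottom): (4,0,5) with a≤c, −a<b≤a
reduced forms (-4, 0, -5) vs (4, 0, 5) ⇒ inequivalent

no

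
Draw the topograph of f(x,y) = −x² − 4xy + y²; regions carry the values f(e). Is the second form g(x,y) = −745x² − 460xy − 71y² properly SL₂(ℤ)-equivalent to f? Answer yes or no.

D₁ = 20, D₂ = 20
river cycle of f (length 2): (1, 4, -1), (-1, 4, 1)
river cycle of g (length 2): (1, 4, -1), (-1, 4, 1)
cycles coincide ⇒ equivalent

yes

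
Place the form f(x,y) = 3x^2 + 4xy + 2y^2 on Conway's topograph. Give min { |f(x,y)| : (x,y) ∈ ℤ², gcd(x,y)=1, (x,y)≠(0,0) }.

translate: b→-2 (≡4 mod 6), so (3,4,2)→(3,-2,1)
flip: (3,-2,1)→(1,2,3)
translate: b→0 (≡2 mod 2), so (1,2,3)→(1,0,2)
reduced (well bottom): (1,0,2) with a≤c, −a<b≤a
well minimum = a = 1

1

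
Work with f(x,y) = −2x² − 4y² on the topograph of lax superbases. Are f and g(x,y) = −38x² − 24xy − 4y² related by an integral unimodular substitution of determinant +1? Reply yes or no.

D₁ = -32, D₂ = -32
f is negative-definite; reduce −f:
−f: reduced (well bottom): (2,0,4) with a≤c, −a<b≤a
flip sign back: reduced form of f is (-2,0,-4)
g is negative-definite; reduce −g:
−g: flip: (38,24,4)→(4,-24,38)
−g: translate: b→0 (≡-24 mod 8), so (4,-24,38)→(4,0,2)
−g: flip: (4,0,2)→(2,0,4)
−g: reduced (well bottom): (2,0,4) with a≤c, −a<b≤a
flip sign back: reduced form of g is (-2,0,-4)
reduced forms (-2, 0, -4) vs (-2, 0, -4) ⇒ equivalent

yes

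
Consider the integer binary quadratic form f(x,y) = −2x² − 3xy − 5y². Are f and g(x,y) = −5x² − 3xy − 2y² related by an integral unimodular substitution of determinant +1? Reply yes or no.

D₁ = -31, D₂ = -31
f is negative-definite; reduce −f:
−f: translate: b→-1 (≡3 mod 4), so (2,3,5)→(2,-1,4)
−f: reduced (well bottom): (2,-1,4) with a≤c, −a<b≤a
flip sign back: reduced form of f is (-2,1,-4)
g is negative-definite; reduce −g:
−g: flip: (5,3,2)→(2,-3,5)
−g: translate: b→1 (≡-3 mod 4), so (2,-3,5)→(2,1,4)
−g: reduced (well bottom): (2,1,4) with a≤c, −a<b≤a
flip sign back: reduced form of g is (-2,-1,-4)
reduced forms (-2, 1, -4) vs (-2, -1, -4) ⇒ inequivalent

no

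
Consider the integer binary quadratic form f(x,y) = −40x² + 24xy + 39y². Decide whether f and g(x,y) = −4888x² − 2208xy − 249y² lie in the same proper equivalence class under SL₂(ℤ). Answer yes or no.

D₁ = 6816, D₂ = 6816
river cycle of f (length 12): (39, 54, -25), (-25, 46, 47), (47, 48, -24), (-24, 48, 47), (47, 46, -25), (-25, 54, 39), (39, 24, -40), (-40, 56, 23), (23, 82, -1), (-1, 82, 23), … (2 more)
river cycle of g (length 12): (-40, 24, 39), (39, 54, -25), (-25, 46, 47), (47, 48, -24), (-24, 48, 47), (47, 46, -25), (-25, 54, 39), (39, 24, -40), (-40, 56, 23), (23, 82, -1), … (2 more)
cycles coincide ⇒ equivalent

yes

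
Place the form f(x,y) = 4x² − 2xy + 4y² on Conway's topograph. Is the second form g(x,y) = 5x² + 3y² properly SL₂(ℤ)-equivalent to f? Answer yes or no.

D₁ = -60, D₂ = -60
f: flip: (4,-2,4)→(4,2,4)
f: reduced (well bottom): (4,2,4) with a≤c, −a<b≤a
g: flip: (5,0,3)→(3,0,5)
g: reduced (well bottom): (3,0,5) with a≤c, −a<b≤a
reduced forms (4, 2, 4) vs (3, 0, 5) ⇒ inequivalent

no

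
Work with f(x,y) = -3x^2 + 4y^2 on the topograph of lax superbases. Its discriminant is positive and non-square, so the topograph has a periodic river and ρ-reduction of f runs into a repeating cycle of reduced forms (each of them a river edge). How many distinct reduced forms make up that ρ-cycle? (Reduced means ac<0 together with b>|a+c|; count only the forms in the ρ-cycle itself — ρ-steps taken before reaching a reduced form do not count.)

D = 48, ⌊√D⌋ = 6
descent: ρ → (4,0,-3)
descent: ρ → (-3,6,1)  [lands on river]
river: ρ → (1,6,-3)
ρ-cycle length = 2 (tail of 2 descent steps not counted)

2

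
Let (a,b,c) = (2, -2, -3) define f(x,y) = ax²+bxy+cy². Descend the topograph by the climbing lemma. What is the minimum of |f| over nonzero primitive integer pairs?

descent: ρ → (-3,2,2)  [lands on river]
river: ρ → (2,2,-3)
river: ρ → (-3,4,1)
river: ρ → (1,4,-3)
closes: descent 1, river 4
min |a| on river = 1

1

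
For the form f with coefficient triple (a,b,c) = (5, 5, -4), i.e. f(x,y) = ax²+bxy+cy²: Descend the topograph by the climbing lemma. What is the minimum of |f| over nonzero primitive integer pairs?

river: ρ → (-4,3,6)
river: ρ → (6,9,-1)
river: ρ → (-1,9,6)
river: ρ → (6,3,-4)
river: ρ → (-4,5,5)
river: ρ → (5,5,-4)
closes: descent 0, river 6
min |a| on river = 1

1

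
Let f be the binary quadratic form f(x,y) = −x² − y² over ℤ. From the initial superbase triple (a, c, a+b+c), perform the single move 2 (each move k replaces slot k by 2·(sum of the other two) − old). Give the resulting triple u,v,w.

start (-1,-1,-2) = (f(1,0),f(0,1),f(1,1))
replace slot 2: 2·((-1)+(-2)) − (-1) = -5 → (-1,-5,-2)

-1,-5,-2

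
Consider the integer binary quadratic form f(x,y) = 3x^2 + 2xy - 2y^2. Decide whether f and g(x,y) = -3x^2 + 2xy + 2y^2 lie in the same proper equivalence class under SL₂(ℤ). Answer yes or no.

D₁ = 28, D₂ = 28
river cycle of f (length 4): (-2, 2, 3), (3, 4, -1), (-1, 4, 3), (3, 2, -2)
river cycle of g (length 4): (2, 2, -3), (-3, 4, 1), (1, 4, -3), (-3, 2, 2)
cycles differ ⇒ inequivalent

no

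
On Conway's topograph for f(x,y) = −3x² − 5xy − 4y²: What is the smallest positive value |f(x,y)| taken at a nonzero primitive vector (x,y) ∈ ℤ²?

translate: b→-1 (≡5 mod 6), so (3,5,4)→(3,-1,2)
flip: (3,-1,2)→(2,1,3)
reduced (well bottom): (2,1,3) with a≤c, −a<b≤a
well minimum |f| = |-2| = 2 (negative-definite)

2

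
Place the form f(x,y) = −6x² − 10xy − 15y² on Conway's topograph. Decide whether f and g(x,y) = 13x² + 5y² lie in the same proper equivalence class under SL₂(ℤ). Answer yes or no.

D₁ = -260, D₂ = -260
f is negative-definite; reduce −f:
−f: translate: b→-2 (≡10 mod 12), so (6,10,15)→(6,-2,11)
−f: reduced (well bottom): (6,-2,11) with a≤c, −a<b≤a
flip sign back: reduced form of f is (-6,2,-11)
g: flip: (13,0,5)→(5,0,13)
g: reduced (well bottom): (5,0,13) with a≤c, −a<b≤a
reduced forms (-6, 2, -11) vs (5, 0, 13) ⇒ inequivalent

no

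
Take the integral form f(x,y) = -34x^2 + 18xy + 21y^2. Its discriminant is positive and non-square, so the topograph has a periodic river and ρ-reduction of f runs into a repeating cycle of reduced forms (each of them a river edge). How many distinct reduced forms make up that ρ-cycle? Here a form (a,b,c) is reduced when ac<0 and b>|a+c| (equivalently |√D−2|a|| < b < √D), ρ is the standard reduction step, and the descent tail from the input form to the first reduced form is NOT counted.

D = 3180, ⌊√D⌋ = 56
river: ρ → (21,24,-31)
river: ρ → (-31,38,14)
river: ρ → (14,46,-19)
river: ρ → (-19,30,30)
river: ρ → (30,30,-19)
river: ρ → (-19,46,14)
river: ρ → (14,38,-31)
river: ρ → (-31,24,21)
river: ρ → (21,18,-34)
river: ρ → (-34,50,5)
river: ρ → (5,50,-34)
river: ρ → (-34,18,21)
ρ-cycle length = 12 (tail of 0 descent steps not counted)

12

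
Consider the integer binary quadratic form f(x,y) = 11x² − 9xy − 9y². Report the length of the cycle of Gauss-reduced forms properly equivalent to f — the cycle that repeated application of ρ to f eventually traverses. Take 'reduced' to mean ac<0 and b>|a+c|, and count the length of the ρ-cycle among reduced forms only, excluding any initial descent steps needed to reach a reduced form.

D = 477, ⌊√D⌋ = 21
descent: ρ → (-9,9,11)  [lands on river]
river: ρ → (11,13,-7)
river: ρ → (-7,15,9)
river: ρ → (9,21,-1)
river: ρ → (-1,21,9)
river: ρ → (9,15,-7)
river: ρ → (-7,13,11)
river: ρ → (11,9,-9)
ρ-cycle length = 8 (tail of 1 descent step not counted)

8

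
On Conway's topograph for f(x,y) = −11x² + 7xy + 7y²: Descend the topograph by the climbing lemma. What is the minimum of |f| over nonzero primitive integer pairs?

river: ρ → (7,7,-11)
river: ρ → (-11,15,3)
river: ρ → (3,15,-11)
river: ρ → (-11,7,7)
closes: descent 0, river 4
min |a| on river = 3

3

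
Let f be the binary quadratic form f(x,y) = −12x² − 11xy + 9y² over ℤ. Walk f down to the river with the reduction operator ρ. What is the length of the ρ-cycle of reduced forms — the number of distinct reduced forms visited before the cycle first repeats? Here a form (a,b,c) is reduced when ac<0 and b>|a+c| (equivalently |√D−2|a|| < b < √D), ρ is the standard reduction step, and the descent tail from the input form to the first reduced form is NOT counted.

D = 553, ⌊√D⌋ = 23
descent: ρ → (9,11,-12)  [lands on river]
river: ρ → (-12,13,8)
river: ρ → (8,19,-6)
river: ρ → (-6,17,11)
river: ρ → (11,5,-12)
river: ρ → (-12,19,4)
river: ρ → (4,21,-7)
river: ρ → (-7,21,4)
river: ρ → (4,19,-12)
river: ρ → (-12,5,11)
river: ρ → (11,17,-6)
river: ρ → (-6,19,8)
river: ρ → (8,13,-12)
river: ρ → (-12,11,9)
river: ρ → (9,7,-14)
river: ρ → (-14,21,2)
river: ρ → (2,23,-3)
river: ρ → (-3,19,16)
river: ρ → (16,13,-6)
river: ρ → (-6,23,1)
river: ρ → (1,23,-6)
river: ρ → (-6,13,16)
river: ρ → (16,19,-3)
river: ρ → (-3,23,2)
river: ρ → (2,21,-14)
river: ρ → (-14,7,9)
ρ-cycle length = 26 (tail of 1 descent step not counted)

26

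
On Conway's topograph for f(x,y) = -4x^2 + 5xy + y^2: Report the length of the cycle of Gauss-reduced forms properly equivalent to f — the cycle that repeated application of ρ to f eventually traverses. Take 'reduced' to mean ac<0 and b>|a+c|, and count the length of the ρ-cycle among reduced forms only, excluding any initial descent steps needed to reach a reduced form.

D = 41, ⌊√D⌋ = 6
river: ρ → (1,5,-4)
river: ρ → (-4,3,2)
river: ρ → (2,5,-2)
river: ρ → (-2,3,4)
river: ρ → (4,5,-1)
river: ρ → (-1,5,4)
river: ρ → (4,3,-2)
river: ρ → (-2,5,2)
river: ρ → (2,3,-4)
river: ρ → (-4,5,1)
ρ-cycle length = 10 (tail of 0 descent steps not counted)

10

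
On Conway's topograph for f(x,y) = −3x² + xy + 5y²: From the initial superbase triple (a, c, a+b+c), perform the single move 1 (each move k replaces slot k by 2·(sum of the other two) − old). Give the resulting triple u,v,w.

start (-3,5,3) = (f(1,0),f(0,1),f(1,1))
replace slot 1: 2·(5+3) − (-3) = 19 → (19,5,3)

19,5,3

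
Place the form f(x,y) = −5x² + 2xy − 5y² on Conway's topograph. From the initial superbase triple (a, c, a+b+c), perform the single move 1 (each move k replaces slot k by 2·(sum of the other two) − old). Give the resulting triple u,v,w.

start (-5,-5,-8) = (f(1,0),f(0,1),f(1,1))
replace slot 1: 2·((-5)+(-8)) − (-5) = -21 → (-21,-5,-8)

-21,-5,-8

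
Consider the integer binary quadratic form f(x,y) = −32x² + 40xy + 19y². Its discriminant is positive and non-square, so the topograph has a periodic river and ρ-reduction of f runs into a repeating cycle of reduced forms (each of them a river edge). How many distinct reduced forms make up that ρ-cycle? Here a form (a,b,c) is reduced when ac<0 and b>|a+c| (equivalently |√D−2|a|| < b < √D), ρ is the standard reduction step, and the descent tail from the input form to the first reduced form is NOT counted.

D = 4032, ⌊√D⌋ = 63
river: ρ → (19,36,-36)
river: ρ → (-36,36,19)
river: ρ → (19,40,-32)
river: ρ → (-32,24,27)
river: ρ → (27,30,-29)
river: ρ → (-29,28,28)
river: ρ → (28,28,-29)
river: ρ → (-29,30,27)
river: ρ → (27,24,-32)
river: ρ → (-32,40,19)
ρ-cycle length = 10 (tail of 0 descent steps not counted)

10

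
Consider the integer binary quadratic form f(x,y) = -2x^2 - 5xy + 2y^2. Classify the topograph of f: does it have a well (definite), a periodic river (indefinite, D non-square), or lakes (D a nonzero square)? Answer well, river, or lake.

D = b²−4ac = (-5)² − 4·(-2)·2 = 41
D > 0 non-square ⇒ indefinite ⇒ periodic river

river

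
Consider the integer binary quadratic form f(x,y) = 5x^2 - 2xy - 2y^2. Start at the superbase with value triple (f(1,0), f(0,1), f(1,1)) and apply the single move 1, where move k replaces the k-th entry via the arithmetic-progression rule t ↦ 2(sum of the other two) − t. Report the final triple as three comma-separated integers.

start (5,-2,1) = (f(1,0),f(0,1),f(1,1))
replace slot 1: 2·((-2)+1) − 5 = -7 → (-7,-2,1)

-7,-2,1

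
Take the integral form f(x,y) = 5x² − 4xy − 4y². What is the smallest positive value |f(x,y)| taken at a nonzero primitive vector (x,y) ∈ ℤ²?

descent: ρ → (-4,4,5)  [lands on river]
river: ρ → (5,6,-3)
river: ρ → (-3,6,5)
river: ρ → (5,4,-4)
closes: descent 1, river 4
min |a| on river = 3

3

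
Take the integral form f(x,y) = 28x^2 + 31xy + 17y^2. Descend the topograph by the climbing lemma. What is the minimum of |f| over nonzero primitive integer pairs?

translate: b→-25 (≡31 mod 56), so (28,31,17)→(28,-25,14)
flip: (28,-25,14)→(14,25,28)
translate: b→-3 (≡25 mod 28), so (14,25,28)→(14,-3,17)
reduced (well bottom): (14,-3,17) with a≤c, −a<b≤a
well minimum = a = 14

14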